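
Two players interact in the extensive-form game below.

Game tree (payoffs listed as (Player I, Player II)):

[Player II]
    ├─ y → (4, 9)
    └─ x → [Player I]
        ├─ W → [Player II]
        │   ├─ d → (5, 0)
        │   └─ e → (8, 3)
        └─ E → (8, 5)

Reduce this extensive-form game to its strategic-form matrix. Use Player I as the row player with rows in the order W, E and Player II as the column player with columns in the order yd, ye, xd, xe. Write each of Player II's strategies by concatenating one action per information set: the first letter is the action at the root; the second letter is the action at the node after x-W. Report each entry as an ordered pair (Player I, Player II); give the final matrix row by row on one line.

W: (4,9) (4,9) (5,0) (8,3) | E: (4,9) (4,9) (8,5) (8,5)

           yd       ye       xd       xe
   W    (4,9)    (4,9)    (5,0)    (8,3)
   E    (4,9)    (4,9)    (8,5)    (8,5)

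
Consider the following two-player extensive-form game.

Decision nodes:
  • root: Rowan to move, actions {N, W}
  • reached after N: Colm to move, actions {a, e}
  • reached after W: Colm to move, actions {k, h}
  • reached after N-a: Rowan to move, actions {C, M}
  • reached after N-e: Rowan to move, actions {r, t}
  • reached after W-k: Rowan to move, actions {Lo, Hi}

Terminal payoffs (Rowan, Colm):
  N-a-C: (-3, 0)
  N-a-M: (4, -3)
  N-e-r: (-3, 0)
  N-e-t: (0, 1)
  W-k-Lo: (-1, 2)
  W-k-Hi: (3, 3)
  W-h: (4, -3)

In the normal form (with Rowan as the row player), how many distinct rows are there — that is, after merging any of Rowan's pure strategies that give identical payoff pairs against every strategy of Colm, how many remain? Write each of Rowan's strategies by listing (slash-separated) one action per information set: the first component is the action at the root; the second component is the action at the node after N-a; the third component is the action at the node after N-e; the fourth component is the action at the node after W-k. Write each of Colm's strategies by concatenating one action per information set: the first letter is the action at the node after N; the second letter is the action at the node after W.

6

Rowan has 16 pure strategies: N/C/r/Lo, N/C/r/Hi, N/C/t/Lo, N/C/t/Hi, N/M/r/Lo, N/M/r/Hi, N/M/t/Lo, N/M/t/Hi, W/C/r/Lo, W/C/r/Hi, W/C/t/Lo, W/C/t/Hi, W/M/r/Lo, W/M/r/Hi, W/M/t/Lo, W/M/t/Hi. Columns: ak, ah, ek, eh.
{N/C/r/Lo, N/C/r/Hi} → row (-3,0) (-3,0) (-3,0) (-3,0)
{N/C/t/Lo, N/C/t/Hi} → row (-3,0) (-3,0) (0,1) (0,1)
{N/M/r/Lo, N/M/r/Hi} → row (4,-3) (4,-3) (-3,0) (-3,0)
{N/M/t/Lo, N/M/t/Hi} → row (4,-3) (4,-3) (0,1) (0,1)
{W/C/r/Lo, W/C/t/Lo, W/M/r/Lo, W/M/t/Lo} → row (-1,2) (4,-3) (-1,2) (4,-3)
{W/C/r/Hi, W/C/t/Hi, W/M/r/Hi, W/M/t/Hi} → row (3,3) (4,-3) (3,3) (4,-3)
That's 6 distinct rows out of 16 strategies.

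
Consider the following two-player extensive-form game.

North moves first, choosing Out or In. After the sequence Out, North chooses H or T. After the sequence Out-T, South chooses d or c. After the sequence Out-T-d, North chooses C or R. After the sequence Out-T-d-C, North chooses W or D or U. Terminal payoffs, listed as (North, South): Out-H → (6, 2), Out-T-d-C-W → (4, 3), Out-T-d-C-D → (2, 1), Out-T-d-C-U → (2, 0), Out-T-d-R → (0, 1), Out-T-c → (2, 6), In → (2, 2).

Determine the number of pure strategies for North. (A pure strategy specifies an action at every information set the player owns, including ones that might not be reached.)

24

North owns the root with actions {Out, In} — two choices.
North owns the node after Out with actions {H, T} — two choices.
North owns the node after Out-T-d with actions {C, R} — two choices.
North owns the node after Out-T-d-C with actions {W, D, U} — three choices.
A pure strategy fixes one action at each information set independently, so the count is the product 2 × 2 × 2 × 3 = 24.
(For reference, South has 2 pure strategies, giving a 24×2 normal-form matrix.)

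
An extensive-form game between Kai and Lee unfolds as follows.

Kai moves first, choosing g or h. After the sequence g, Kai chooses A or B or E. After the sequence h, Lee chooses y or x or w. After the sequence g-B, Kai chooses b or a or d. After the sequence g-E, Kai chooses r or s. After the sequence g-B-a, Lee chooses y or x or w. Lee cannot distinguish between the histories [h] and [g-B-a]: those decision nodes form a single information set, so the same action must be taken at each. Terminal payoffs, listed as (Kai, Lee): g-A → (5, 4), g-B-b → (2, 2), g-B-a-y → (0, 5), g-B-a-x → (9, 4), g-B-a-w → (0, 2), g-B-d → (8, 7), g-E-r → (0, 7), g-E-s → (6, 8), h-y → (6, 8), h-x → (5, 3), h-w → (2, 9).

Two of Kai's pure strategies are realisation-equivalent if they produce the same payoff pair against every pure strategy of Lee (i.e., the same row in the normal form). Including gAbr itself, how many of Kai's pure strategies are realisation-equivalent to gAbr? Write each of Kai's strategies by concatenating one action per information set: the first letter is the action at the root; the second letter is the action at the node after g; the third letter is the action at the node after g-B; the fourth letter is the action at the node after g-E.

Row for gAbr (columns y, x, w): (5,4) (5,4) (5,4).
Under gAbr, Kai's choice at the node after g-B and at the node after g-E can never be reached regardless of what Lee does, so varying those choices leaves every outcome unchanged.
Holding the reachable choices fixed and varying the unreachable ones freely already gives 3 × 2 = 6 equivalent strategies.
No other strategy reproduces this row, so those 6 are the full class: gAbr, gAbs, gAar, gAas, gAdr, gAds.

6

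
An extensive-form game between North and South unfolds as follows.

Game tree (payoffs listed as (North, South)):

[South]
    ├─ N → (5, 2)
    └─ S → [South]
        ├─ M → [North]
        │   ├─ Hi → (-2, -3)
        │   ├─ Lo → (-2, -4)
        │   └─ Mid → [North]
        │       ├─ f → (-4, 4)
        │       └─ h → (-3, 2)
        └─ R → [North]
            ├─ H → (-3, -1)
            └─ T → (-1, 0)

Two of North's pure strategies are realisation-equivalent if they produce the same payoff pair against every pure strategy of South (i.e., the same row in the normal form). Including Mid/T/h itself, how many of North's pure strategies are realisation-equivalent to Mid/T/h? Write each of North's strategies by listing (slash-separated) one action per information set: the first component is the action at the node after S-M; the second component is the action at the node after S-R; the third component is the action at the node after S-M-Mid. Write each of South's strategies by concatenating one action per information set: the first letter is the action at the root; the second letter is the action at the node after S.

Row for Mid/T/h (columns NM, NR, SM, SR): (5,2) (5,2) (-3,2) (-1,0).
Every one of North's information sets is on the play path for some reply by South when North follows Mid/T/h.
Changing the action at any of them therefore changes at least one column, so only Mid/T/h itself gives this row.

1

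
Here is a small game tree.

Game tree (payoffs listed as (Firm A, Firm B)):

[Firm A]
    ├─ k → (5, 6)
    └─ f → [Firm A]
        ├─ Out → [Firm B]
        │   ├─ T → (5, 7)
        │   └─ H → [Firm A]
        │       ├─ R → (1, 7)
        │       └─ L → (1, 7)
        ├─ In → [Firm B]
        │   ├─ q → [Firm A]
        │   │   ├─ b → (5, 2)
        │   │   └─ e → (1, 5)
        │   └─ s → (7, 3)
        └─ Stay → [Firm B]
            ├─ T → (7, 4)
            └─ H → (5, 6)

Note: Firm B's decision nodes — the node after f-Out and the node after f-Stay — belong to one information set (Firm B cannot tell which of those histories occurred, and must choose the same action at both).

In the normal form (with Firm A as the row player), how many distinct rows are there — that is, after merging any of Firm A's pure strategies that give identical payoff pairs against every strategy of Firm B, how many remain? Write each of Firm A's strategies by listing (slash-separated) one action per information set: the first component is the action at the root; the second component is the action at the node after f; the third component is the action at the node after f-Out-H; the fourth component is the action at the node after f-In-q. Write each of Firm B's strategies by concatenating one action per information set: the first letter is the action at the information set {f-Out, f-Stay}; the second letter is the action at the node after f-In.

Firm A has 24 pure strategies: k/Out/R/b, k/Out/R/e, k/Out/L/b, k/Out/L/e, k/In/R/b, k/In/R/e, k/In/L/b, k/In/L/e, k/Stay/R/b, k/Stay/R/e, k/Stay/L/b, k/Stay/L/e, f/Out/R/b, f/Out/R/e, f/Out/L/b, f/Out/L/e, f/In/R/b, f/In/R/e, f/In/L/b, f/In/L/e, f/Stay/R/b, f/Stay/R/e, f/Stay/L/b, f/Stay/L/e. Columns: Tq, Ts, Hq, Hs.
{k/Out/R/b, k/Out/R/e, k/Out/L/b, k/Out/L/e, k/In/R/b, k/In/R/e, k/In/L/b, k/In/L/e, k/Stay/R/b, k/Stay/R/e, k/Stay/L/b, k/Stay/L/e} → row (5,6) (5,6) (5,6) (5,6)
{f/Out/R/b, f/Out/R/e, f/Out/L/b, f/Out/L/e} → row (5,7) (5,7) (1,7) (1,7)
{f/In/R/b, f/In/L/b} → row (5,2) (7,3) (5,2) (7,3)
{f/In/R/e, f/In/L/e} → row (1,5) (7,3) (1,5) (7,3)
{f/Stay/R/b, f/Stay/R/e, f/Stay/L/b, f/Stay/L/e} → row (7,4) (7,4) (5,6) (5,6)
That's 5 distinct rows out of 24 strategies.

5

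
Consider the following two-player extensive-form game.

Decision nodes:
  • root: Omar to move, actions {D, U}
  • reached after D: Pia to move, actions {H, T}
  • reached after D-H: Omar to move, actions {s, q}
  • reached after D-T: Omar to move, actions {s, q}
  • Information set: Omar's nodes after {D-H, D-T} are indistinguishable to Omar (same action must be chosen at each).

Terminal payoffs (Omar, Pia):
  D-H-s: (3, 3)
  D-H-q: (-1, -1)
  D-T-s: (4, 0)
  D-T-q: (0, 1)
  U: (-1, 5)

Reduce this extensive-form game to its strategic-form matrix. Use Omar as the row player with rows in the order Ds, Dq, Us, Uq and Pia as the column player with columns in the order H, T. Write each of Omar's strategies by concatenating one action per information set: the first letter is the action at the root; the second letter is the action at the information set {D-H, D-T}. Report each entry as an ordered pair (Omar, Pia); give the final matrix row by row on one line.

Ds: (3,3) (4,0) | Dq: (-1,-1) (0,1) | Us: (-1,5) (-1,5) | Uq: (-1,5) (-1,5)

            H        T
  Ds    (3,3)    (4,0)
  Dq  (-1,-1)    (0,1)
  Us   (-1,5)   (-1,5)
  Uq   (-1,5)   (-1,5)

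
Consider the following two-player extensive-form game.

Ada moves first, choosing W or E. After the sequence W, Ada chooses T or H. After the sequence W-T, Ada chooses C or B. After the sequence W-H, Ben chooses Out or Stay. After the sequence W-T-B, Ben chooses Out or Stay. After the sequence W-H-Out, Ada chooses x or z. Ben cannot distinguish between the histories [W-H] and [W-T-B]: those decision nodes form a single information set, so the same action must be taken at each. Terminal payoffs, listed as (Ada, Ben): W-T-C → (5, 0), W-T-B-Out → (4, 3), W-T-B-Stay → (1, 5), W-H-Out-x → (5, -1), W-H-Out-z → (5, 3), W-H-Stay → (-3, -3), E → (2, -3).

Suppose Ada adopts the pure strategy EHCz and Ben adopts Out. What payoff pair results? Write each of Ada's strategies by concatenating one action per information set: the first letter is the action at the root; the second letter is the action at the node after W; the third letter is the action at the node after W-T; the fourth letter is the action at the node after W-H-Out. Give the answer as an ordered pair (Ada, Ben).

(2, -3)

Trace the play path from the root:
  Ada plays E
→ terminal payoff (2, -3).
(Ada's choice at the node after W is never reached on this path, so it doesn't affect the outcome.)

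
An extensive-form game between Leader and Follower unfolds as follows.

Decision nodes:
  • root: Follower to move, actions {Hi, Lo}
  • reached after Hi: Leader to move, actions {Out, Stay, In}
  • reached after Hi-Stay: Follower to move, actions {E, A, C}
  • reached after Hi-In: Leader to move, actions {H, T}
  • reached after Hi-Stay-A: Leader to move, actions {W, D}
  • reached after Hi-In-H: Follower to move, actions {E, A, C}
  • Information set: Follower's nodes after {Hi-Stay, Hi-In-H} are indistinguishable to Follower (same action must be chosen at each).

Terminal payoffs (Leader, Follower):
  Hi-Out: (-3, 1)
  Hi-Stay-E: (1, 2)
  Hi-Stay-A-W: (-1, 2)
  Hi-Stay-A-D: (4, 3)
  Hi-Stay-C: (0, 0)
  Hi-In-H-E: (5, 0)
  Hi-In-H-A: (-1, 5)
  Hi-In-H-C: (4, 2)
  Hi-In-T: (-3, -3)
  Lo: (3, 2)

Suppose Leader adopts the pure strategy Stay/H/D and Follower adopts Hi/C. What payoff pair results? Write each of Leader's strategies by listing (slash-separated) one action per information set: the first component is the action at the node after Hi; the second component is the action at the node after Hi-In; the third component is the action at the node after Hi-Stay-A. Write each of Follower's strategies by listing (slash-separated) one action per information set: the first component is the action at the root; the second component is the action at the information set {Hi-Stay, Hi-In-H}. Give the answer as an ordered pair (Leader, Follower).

Trace the play path from the root:
  Follower plays Hi
  Leader plays Stay at [Hi]
  Follower plays C at [Hi-Stay]
→ terminal payoff (0, 0).
(Leader's choice at the node after Hi-In is never reached on this path, so it doesn't affect the outcome.)

(0, 0)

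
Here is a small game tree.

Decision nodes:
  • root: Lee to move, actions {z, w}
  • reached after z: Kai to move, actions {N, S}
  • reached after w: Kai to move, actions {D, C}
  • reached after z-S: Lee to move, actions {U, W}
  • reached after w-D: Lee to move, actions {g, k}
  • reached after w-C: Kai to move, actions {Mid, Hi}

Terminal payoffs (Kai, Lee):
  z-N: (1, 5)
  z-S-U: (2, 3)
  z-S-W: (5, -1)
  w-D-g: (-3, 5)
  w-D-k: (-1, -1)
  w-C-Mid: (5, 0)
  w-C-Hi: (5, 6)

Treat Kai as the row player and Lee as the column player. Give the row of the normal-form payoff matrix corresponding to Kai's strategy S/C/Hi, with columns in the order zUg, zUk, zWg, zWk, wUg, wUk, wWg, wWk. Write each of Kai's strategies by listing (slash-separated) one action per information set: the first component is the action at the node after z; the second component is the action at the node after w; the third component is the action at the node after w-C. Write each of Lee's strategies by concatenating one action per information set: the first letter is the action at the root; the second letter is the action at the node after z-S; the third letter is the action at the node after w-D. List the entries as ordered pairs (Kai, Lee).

vs zUg: Lee plays z → Kai plays S at [z] → Lee plays U at [z-S] → (2, 3)
vs zUk: Lee plays z → Kai plays S at [z] → Lee plays U at [z-S] → (2, 3)
vs zWg: Lee plays z → Kai plays S at [z] → Lee plays W at [z-S] → (5, -1)
vs zWk: Lee plays z → Kai plays S at [z] → Lee plays W at [z-S] → (5, -1)
vs wUg: Lee plays w → Kai plays C at [w] → Kai plays Hi at [w-C] → (5, 6)
vs wUk: Lee plays w → Kai plays C at [w] → Kai plays Hi at [w-C] → (5, 6)
vs wWg: Lee plays w → Kai plays C at [w] → Kai plays Hi at [w-C] → (5, 6)
vs wWk: Lee plays w → Kai plays C at [w] → Kai plays Hi at [w-C] → (5, 6)

(2,3) (2,3) (5,-1) (5,-1) (5,6) (5,6) (5,6) (5,6)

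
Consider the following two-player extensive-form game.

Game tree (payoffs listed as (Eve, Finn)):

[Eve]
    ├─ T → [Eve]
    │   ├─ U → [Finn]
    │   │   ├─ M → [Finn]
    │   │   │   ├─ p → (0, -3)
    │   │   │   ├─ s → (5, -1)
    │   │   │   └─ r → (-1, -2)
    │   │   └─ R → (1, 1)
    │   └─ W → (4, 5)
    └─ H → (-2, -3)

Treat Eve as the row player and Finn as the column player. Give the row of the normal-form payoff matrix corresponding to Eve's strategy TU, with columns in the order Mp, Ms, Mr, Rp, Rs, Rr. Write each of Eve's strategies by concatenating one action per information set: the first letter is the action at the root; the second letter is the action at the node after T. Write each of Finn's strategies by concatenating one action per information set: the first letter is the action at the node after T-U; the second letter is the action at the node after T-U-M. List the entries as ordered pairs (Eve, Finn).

vs Mp: Eve plays T → Eve plays U at [T] → Finn plays M at [T-U] → Finn plays p at [T-U-M] → (0, -3)
vs Ms: Eve plays T → Eve plays U at [T] → Finn plays M at [T-U] → Finn plays s at [T-U-M] → (5, -1)
vs Mr: Eve plays T → Eve plays U at [T] → Finn plays M at [T-U] → Finn plays r at [T-U-M] → (-1, -2)
vs Rp: Eve plays T → Eve plays U at [T] → Finn plays R at [T-U] → (1, 1)
vs Rs: Eve plays T → Eve plays U at [T] → Finn plays R at [T-U] → (1, 1)
vs Rr: Eve plays T → Eve plays U at [T] → Finn plays R at [T-U] → (1, 1)

(0,-3) (5,-1) (-1,-2) (1,1) (1,1) (1,1)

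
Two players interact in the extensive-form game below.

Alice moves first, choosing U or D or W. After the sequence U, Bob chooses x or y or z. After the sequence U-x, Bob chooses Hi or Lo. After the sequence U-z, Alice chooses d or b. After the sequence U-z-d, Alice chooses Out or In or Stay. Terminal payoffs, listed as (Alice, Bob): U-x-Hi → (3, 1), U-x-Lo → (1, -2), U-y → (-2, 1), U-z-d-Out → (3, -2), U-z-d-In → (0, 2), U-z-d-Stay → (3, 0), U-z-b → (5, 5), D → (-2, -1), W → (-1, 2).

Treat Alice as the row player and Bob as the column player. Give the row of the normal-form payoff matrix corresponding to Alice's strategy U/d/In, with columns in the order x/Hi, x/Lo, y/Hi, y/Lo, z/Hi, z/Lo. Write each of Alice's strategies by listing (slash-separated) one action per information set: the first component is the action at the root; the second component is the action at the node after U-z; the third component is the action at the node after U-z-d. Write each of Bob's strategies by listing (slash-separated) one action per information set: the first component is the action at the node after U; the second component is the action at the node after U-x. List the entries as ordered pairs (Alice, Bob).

(3,1) (1,-2) (-2,1) (-2,1) (0,2) (0,2)

vs x/Hi: Alice plays U → Bob plays x at [U] → Bob plays Hi at [U-x] → (3, 1)
vs x/Lo: Alice plays U → Bob plays x at [U] → Bob plays Lo at [U-x] → (1, -2)
vs y/Hi: Alice plays U → Bob plays y at [U] → (-2, 1)
vs y/Lo: Alice plays U → Bob plays y at [U] → (-2, 1)
vs z/Hi: Alice plays U → Bob plays z at [U] → Alice plays d at [U-z] → Alice plays In at [U-z-d] → (0, 2)
vs z/Lo: Alice plays U → Bob plays z at [U] → Alice plays d at [U-z] → Alice plays In at [U-z-d] → (0, 2)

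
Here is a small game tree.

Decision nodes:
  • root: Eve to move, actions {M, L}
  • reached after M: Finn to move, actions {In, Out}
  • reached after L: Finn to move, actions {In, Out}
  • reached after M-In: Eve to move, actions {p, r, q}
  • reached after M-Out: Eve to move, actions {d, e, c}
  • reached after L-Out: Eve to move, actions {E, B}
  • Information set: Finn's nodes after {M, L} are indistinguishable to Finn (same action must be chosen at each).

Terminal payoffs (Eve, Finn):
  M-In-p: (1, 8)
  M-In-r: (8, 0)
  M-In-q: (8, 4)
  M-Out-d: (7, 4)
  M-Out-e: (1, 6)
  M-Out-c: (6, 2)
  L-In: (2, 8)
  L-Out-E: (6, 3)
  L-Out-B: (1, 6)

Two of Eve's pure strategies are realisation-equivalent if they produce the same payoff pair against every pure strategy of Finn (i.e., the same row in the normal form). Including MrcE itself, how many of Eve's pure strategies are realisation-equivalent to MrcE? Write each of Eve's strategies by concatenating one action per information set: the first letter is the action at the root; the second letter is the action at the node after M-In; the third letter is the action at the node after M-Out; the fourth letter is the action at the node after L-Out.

Row for MrcE (columns In, Out): (8,0) (6,2).
Under MrcE, Eve's choice at the node after L-Out can never be reached regardless of what Finn does, so varying those choices leaves every outcome unchanged.
Holding the reachable choices fixed and varying the unreachable one freely already gives 2 equivalent strategies.
No other strategy reproduces this row, so those 2 are the full class: MrcE, MrcB.

2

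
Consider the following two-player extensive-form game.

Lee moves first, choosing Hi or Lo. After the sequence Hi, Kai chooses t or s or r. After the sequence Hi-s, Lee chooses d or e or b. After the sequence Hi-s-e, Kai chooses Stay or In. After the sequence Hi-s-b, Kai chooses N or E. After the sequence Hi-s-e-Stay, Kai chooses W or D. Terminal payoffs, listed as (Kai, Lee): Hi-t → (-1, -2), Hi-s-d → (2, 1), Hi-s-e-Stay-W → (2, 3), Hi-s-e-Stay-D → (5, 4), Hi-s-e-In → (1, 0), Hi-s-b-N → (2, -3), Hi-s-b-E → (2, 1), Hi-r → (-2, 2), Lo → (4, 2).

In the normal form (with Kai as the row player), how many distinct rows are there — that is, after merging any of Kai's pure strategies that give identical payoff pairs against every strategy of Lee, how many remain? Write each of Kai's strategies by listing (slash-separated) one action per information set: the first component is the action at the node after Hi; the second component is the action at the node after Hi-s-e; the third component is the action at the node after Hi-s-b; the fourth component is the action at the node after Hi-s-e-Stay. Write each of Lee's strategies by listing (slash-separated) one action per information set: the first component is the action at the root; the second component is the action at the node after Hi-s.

Kai has 24 pure strategies: t/Stay/N/W, t/Stay/N/D, t/Stay/E/W, t/Stay/E/D, t/In/N/W, t/In/N/D, t/In/E/W, t/In/E/D, s/Stay/N/W, s/Stay/N/D, s/Stay/E/W, s/Stay/E/D, s/In/N/W, s/In/N/D, s/In/E/W, s/In/E/D, r/Stay/N/W, r/Stay/N/D, r/Stay/E/W, r/Stay/E/D, r/In/N/W, r/In/N/D, r/In/E/W, r/In/E/D. Columns: Hi/d, Hi/e, Hi/b, Lo/d, Lo/e, Lo/b.
{t/Stay/N/W, t/Stay/N/D, t/Stay/E/W, t/Stay/E/D, t/In/N/W, t/In/N/D, t/In/E/W, t/In/E/D} → row (-1,-2) (-1,-2) (-1,-2) (4,2) (4,2) (4,2)
{s/Stay/N/W} → row (2,1) (2,3) (2,-3) (4,2) (4,2) (4,2)
{s/Stay/N/D} → row (2,1) (5,4) (2,-3) (4,2) (4,2) (4,2)
{s/Stay/E/W} → row (2,1) (2,3) (2,1) (4,2) (4,2) (4,2)
{s/Stay/E/D} → row (2,1) (5,4) (2,1) (4,2) (4,2) (4,2)
{s/In/N/W, s/In/N/D} → row (2,1) (1,0) (2,-3) (4,2) (4,2) (4,2)
{s/In/E/W, s/In/E/D} → row (2,1) (1,0) (2,1) (4,2) (4,2) (4,2)
{r/Stay/N/W, r/Stay/N/D, r/Stay/E/W, r/Stay/E/D, r/In/N/W, r/In/N/D, r/In/E/W, r/In/E/D} → row (-2,2) (-2,2) (-2,2) (4,2) (4,2) (4,2)
That's 8 distinct rows out of 24 strategies.

8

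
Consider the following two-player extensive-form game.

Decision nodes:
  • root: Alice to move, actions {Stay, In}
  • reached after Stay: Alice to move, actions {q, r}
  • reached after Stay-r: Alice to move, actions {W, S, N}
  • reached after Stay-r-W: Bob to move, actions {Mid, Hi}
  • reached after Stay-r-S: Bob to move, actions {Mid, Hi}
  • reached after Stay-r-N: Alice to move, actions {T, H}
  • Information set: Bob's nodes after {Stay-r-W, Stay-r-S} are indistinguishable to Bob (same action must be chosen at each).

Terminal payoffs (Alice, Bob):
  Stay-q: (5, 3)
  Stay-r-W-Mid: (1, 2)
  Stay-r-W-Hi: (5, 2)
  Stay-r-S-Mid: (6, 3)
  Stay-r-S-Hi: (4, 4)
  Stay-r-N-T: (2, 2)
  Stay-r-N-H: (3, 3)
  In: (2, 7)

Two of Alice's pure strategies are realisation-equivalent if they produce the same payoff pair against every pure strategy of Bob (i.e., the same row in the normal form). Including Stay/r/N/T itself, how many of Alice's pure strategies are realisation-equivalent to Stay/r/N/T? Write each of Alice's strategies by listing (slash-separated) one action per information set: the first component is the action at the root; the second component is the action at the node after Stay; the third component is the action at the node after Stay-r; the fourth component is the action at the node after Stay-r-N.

1

Row for Stay/r/N/T (columns Mid, Hi): (2,2) (2,2).
Every one of Alice's information sets is on the play path for some reply by Bob when Alice follows Stay/r/N/T.
Changing the action at any of them therefore changes at least one column, so only Stay/r/N/T itself gives this row.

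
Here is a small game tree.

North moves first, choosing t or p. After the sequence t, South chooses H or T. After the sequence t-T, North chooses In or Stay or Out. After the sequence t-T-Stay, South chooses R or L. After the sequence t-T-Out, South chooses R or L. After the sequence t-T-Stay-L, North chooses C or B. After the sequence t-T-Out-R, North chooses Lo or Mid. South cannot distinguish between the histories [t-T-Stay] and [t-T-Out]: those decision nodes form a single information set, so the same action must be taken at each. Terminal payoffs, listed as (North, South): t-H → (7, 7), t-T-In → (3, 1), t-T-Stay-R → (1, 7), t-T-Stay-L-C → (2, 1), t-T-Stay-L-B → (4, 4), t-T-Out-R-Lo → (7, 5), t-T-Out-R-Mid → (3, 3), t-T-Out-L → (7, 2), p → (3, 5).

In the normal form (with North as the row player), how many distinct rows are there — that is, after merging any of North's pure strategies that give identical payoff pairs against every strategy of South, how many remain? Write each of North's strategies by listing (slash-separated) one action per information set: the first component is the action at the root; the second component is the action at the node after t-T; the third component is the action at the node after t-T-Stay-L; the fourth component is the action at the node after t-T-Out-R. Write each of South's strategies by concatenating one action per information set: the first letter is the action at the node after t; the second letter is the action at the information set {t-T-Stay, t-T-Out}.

6

North has 24 pure strategies: t/In/C/Lo, t/In/C/Mid, t/In/B/Lo, t/In/B/Mid, t/Stay/C/Lo, t/Stay/C/Mid, t/Stay/B/Lo, t/Stay/B/Mid, t/Out/C/Lo, t/Out/C/Mid, t/Out/B/Lo, t/Out/B/Mid, p/In/C/Lo, p/In/C/Mid, p/In/B/Lo, p/In/B/Mid, p/Stay/C/Lo, p/Stay/C/Mid, p/Stay/B/Lo, p/Stay/B/Mid, p/Out/C/Lo, p/Out/C/Mid, p/Out/B/Lo, p/Out/B/Mid. Columns: HR, HL, TR, TL.
{t/In/C/Lo, t/In/C/Mid, t/In/B/Lo, t/In/B/Mid} → row (7,7) (7,7) (3,1) (3,1)
{t/Stay/C/Lo, t/Stay/C/Mid} → row (7,7) (7,7) (1,7) (2,1)
{t/Stay/B/Lo, t/Stay/B/Mid} → row (7,7) (7,7) (1,7) (4,4)
{t/Out/C/Lo, t/Out/B/Lo} → row (7,7) (7,7) (7,5) (7,2)
{t/Out/C/Mid, t/Out/B/Mid} → row (7,7) (7,7) (3,3) (7,2)
{p/In/C/Lo, p/In/C/Mid, p/In/B/Lo, p/In/B/Mid, p/Stay/C/Lo, p/Stay/C/Mid, p/Stay/B/Lo, p/Stay/B/Mid, p/Out/C/Lo, p/Out/C/Mid, p/Out/B/Lo, p/Out/B/Mid} → row (3,5) (3,5) (3,5) (3,5)
That's 6 distinct rows out of 24 strategies.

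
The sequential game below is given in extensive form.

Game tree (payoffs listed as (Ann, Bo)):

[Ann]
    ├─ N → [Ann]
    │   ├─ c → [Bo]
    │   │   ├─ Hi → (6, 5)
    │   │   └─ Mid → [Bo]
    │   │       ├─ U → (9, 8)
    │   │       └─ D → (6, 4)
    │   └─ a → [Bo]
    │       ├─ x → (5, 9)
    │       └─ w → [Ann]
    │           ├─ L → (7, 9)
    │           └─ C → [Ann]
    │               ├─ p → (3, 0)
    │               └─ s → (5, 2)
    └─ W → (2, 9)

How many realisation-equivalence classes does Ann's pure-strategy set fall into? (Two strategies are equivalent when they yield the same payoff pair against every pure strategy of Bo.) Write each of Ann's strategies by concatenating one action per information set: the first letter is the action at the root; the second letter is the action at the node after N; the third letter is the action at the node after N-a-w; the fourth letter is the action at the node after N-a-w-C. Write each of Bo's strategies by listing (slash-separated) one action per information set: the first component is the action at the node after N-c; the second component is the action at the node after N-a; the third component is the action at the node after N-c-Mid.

Ann has 16 pure strategies: NcLp, NcLs, NcCp, NcCs, NaLp, NaLs, NaCp, NaCs, WcLp, WcLs, WcCp, WcCs, WaLp, WaLs, WaCp, WaCs. Columns: Hi/x/U, Hi/x/D, Hi/w/U, Hi/w/D, Mid/x/U, Mid/x/D, Mid/w/U, Mid/w/D.
{NcLp, NcLs, NcCp, NcCs} → row (6,5) (6,5) (6,5) (6,5) (9,8) (6,4) (9,8) (6,4)
{NaLp, NaLs} → row (5,9) (5,9) (7,9) (7,9) (5,9) (5,9) (7,9) (7,9)
{NaCp} → row (5,9) (5,9) (3,0) (3,0) (5,9) (5,9) (3,0) (3,0)
{NaCs} → row (5,9) (5,9) (5,2) (5,2) (5,9) (5,9) (5,2) (5,2)
{WcLp, WcLs, WcCp, WcCs, WaLp, WaLs, WaCp, WaCs} → row (2,9) (2,9) (2,9) (2,9) (2,9) (2,9) (2,9) (2,9)
That's 5 distinct rows out of 16 strategies.

5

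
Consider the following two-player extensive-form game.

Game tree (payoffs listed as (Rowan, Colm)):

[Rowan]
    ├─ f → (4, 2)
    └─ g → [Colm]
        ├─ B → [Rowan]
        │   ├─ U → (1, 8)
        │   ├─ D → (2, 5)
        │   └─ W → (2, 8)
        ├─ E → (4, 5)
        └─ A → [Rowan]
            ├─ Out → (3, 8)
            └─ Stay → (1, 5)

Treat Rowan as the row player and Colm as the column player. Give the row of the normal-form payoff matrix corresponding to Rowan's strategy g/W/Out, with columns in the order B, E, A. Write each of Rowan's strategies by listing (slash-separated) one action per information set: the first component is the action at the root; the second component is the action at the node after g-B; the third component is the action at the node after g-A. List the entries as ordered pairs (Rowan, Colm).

(2,8) (4,5) (3,8)

vs B: Rowan plays g → Colm plays B at [g] → Rowan plays W at [g-B] → (2, 8)
vs E: Rowan plays g → Colm plays E at [g] → (4, 5)
vs A: Rowan plays g → Colm plays A at [g] → Rowan plays Out at [g-A] → (3, 8)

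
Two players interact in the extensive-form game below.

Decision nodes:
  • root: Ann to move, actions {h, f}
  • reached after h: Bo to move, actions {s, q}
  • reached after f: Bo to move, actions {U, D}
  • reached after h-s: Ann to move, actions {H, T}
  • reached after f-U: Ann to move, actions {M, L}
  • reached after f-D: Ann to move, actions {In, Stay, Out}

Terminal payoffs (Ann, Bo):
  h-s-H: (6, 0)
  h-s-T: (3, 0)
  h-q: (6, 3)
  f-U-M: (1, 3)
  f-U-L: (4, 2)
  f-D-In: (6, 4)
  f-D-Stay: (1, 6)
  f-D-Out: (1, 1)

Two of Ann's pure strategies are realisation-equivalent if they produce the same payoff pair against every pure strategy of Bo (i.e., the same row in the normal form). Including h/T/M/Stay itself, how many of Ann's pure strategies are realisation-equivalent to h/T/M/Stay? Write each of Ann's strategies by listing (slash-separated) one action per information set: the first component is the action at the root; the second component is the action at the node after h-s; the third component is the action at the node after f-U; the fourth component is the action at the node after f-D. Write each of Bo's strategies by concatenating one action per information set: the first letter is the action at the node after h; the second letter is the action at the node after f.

6

Row for h/T/M/Stay (columns sU, sD, qU, qD): (3,0) (3,0) (6,3) (6,3).
Under h/T/M/Stay, Ann's choice at the node after f-U and at the node after f-D can never be reached regardless of what Bo does, so varying those choices leaves every outcome unchanged.
Holding the reachable choices fixed and varying the unreachable ones freely already gives 2 × 3 = 6 equivalent strategies.
No other strategy reproduces this row, so those 6 are the full class: h/T/M/In, h/T/M/Stay, h/T/M/Out, h/T/L/In, h/T/L/Stay, h/T/L/Out.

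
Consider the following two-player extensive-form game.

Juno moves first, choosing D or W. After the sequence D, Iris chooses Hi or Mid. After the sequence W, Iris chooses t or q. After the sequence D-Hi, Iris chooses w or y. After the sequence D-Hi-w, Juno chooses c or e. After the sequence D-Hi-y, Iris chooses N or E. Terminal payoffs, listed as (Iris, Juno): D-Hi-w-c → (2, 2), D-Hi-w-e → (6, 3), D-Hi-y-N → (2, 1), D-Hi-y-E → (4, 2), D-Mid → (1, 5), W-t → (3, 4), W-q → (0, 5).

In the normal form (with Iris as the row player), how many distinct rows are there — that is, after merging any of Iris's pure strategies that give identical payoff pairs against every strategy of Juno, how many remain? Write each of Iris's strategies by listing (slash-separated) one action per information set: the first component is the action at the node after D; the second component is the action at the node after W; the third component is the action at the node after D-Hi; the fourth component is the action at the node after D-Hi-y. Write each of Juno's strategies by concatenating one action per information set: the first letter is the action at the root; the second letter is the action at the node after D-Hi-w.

Iris has 16 pure strategies: Hi/t/w/N, Hi/t/w/E, Hi/t/y/N, Hi/t/y/E, Hi/q/w/N, Hi/q/w/E, Hi/q/y/N, Hi/q/y/E, Mid/t/w/N, Mid/t/w/E, Mid/t/y/N, Mid/t/y/E, Mid/q/w/N, Mid/q/w/E, Mid/q/y/N, Mid/q/y/E. Columns: Dc, De, Wc, We.
{Hi/t/w/N, Hi/t/w/E} → row (2,2) (6,3) (3,4) (3,4)
{Hi/t/y/N} → row (2,1) (2,1) (3,4) (3,4)
{Hi/t/y/E} → row (4,2) (4,2) (3,4) (3,4)
{Hi/q/w/N, Hi/q/w/E} → row (2,2) (6,3) (0,5) (0,5)
{Hi/q/y/N} → row (2,1) (2,1) (0,5) (0,5)
{Hi/q/y/E} → row (4,2) (4,2) (0,5) (0,5)
{Mid/t/w/N, Mid/t/w/E, Mid/t/y/N, Mid/t/y/E} → row (1,5) (1,5) (3,4) (3,4)
{Mid/q/w/N, Mid/q/w/E, Mid/q/y/N, Mid/q/y/E} → row (1,5) (1,5) (0,5) (0,5)
That's 8 distinct rows out of 16 strategies.

8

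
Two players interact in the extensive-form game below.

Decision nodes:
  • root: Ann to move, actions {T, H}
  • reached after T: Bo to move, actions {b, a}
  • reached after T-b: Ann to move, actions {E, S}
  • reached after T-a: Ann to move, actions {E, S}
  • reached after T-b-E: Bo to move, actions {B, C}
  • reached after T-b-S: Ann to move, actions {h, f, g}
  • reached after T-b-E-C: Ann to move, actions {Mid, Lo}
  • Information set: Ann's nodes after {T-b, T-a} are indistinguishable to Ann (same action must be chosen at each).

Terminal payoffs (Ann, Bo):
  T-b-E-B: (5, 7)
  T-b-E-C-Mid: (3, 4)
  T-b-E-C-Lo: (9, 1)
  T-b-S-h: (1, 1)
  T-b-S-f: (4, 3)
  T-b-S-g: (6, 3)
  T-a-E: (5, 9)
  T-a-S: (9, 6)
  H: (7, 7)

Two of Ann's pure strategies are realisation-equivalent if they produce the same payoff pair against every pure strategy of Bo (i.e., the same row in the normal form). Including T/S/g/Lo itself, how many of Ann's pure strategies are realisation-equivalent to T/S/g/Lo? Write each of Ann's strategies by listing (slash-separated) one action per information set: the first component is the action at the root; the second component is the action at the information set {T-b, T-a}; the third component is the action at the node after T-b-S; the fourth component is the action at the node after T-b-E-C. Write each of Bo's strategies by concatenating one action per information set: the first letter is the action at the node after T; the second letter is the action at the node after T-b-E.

2

Row for T/S/g/Lo (columns bB, bC, aB, aC): (6,3) (6,3) (9,6) (9,6).
Under T/S/g/Lo, Ann's choice at the node after T-b-E-C can never be reached regardless of what Bo does, so varying those choices leaves every outcome unchanged.
Holding the reachable choices fixed and varying the unreachable one freely already gives 2 equivalent strategies.
No other strategy reproduces this row, so those 2 are the full class: T/S/g/Mid, T/S/g/Lo.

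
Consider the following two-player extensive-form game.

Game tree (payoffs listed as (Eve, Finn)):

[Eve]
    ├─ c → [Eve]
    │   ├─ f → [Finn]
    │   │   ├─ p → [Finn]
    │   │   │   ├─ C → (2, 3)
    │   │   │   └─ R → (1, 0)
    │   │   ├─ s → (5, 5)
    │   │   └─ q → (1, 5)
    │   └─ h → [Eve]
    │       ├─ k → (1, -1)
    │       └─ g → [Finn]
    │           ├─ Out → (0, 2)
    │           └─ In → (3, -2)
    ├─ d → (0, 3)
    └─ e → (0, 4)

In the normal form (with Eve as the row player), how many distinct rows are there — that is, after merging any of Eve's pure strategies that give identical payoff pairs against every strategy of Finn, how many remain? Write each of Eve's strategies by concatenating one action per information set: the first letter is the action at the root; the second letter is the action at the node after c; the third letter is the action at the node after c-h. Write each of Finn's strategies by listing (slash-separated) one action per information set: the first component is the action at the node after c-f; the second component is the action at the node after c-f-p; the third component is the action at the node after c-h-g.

5

Eve has 12 pure strategies: cfk, cfg, chk, chg, dfk, dfg, dhk, dhg, efk, efg, ehk, ehg. Columns: p/C/Out, p/C/In, p/R/Out, p/R/In, s/C/Out, s/C/In, s/R/Out, s/R/In, q/C/Out, q/C/In, q/R/Out, q/R/In.
{cfk, cfg} → row (2,3) (2,3) (1,0) (1,0) (5,5) (5,5) (5,5) (5,5) (1,5) (1,5) (1,5) (1,5)
{chk} → row (1,-1) (1,-1) (1,-1) (1,-1) (1,-1) (1,-1) (1,-1) (1,-1) (1,-1) (1,-1) (1,-1) (1,-1)
{chg} → row (0,2) (3,-2) (0,2) (3,-2) (0,2) (3,-2) (0,2) (3,-2) (0,2) (3,-2) (0,2) (3,-2)
{dfk, dfg, dhk, dhg} → row (0,3) (0,3) (0,3) (0,3) (0,3) (0,3) (0,3) (0,3) (0,3) (0,3) (0,3) (0,3)
{efk, efg, ehk, ehg} → row (0,4) (0,4) (0,4) (0,4) (0,4) (0,4) (0,4) (0,4) (0,4) (0,4) (0,4) (0,4)
That's 5 distinct rows out of 12 strategies.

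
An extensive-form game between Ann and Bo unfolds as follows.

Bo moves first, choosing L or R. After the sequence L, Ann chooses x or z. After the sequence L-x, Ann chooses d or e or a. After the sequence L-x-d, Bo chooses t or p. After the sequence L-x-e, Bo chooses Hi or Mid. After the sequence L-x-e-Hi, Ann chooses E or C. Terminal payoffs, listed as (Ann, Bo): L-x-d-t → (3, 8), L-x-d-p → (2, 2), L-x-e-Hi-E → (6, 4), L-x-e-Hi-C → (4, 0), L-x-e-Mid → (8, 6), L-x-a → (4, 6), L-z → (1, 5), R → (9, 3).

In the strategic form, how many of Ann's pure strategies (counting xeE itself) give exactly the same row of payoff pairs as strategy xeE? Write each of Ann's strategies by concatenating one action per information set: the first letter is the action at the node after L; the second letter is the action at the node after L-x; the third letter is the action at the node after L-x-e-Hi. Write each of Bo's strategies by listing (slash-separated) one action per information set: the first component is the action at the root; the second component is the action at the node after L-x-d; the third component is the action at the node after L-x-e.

Row for xeE (columns L/t/Hi, L/t/Mid, L/p/Hi, L/p/Mid, R/t/Hi, R/t/Mid, R/p/Hi, R/p/Mid): (6,4) (8,6) (6,4) (8,6) (9,3) (9,3) (9,3) (9,3).
Every one of Ann's information sets is on the play path for some reply by Bo when Ann follows xeE.
Changing the action at any of them therefore changes at least one column, so only xeE itself gives this row.

1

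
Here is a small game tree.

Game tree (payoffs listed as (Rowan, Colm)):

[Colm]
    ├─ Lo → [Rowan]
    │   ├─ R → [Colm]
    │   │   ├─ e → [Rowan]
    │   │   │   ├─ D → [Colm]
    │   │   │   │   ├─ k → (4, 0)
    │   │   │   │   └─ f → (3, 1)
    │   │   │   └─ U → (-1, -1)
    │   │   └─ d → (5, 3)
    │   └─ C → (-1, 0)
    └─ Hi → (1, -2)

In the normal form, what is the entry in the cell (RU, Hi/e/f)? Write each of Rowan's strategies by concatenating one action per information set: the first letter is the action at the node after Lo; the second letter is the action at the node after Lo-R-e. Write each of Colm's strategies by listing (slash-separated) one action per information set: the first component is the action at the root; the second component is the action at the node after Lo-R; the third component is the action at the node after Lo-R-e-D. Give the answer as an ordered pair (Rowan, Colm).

Trace the play path from the root:
  Colm plays Hi
→ terminal payoff (1, -2).
(Rowan's choice at the node after Lo is never reached on this path, so it doesn't affect the outcome.)

(1, -2)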